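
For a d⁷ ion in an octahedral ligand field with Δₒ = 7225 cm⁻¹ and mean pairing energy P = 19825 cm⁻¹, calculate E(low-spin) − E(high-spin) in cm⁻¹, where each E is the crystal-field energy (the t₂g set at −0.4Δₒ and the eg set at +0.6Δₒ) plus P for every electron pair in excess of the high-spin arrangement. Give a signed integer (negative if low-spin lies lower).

12600

High-spin d⁷ fills as t₂g⁵ eg² with CFSE 5(−0.4) + 2(+0.6) = -0.8Δₒ = -5780 cm⁻¹.
For low-spin the configuration is t₂g⁶ eg¹: orbital energy -1.8 × 7225 = -13005 cm⁻¹, and 1 additional pair relative to high-spin adds 19825 cm⁻¹, giving 6820 cm⁻¹.
E(LS) − E(HS) = 6820 − (-5780) = 12600 cm⁻¹.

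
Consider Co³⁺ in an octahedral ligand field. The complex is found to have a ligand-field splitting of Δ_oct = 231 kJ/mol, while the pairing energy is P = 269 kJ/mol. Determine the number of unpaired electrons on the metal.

Co is in group 9, so Co³⁺ is d⁶ (9 − 3 = 6).
Since Δ_oct = 231 kJ/mol < P = 269 kJ/mol, the complex adopts the high-spin configuration.
Filling d⁶ accordingly: t₂g⁴ eg².
Unpaired electrons: 4.

4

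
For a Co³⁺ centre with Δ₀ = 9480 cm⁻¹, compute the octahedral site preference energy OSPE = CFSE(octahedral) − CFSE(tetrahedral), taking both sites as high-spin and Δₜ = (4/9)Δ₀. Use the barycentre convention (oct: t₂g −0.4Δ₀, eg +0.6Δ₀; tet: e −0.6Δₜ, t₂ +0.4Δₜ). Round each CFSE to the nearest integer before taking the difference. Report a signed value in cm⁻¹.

-1264

Co³⁺: group 9, so d-count = 9 − 3 = 6.
Octahedral high-spin t2g^4 e_g^2: CFSE = -0.4 × 9480 = -3792 cm⁻¹.
Tetrahedral: e^3 t2^3, CFSE = 3(−0.6) + 3(+0.4) = -0.6Δₜ = -0.6 × (4/9) × 9480 = -2528 cm⁻¹.
Subtracting, OSPE = -3792 − (-2528) = -1264 cm⁻¹.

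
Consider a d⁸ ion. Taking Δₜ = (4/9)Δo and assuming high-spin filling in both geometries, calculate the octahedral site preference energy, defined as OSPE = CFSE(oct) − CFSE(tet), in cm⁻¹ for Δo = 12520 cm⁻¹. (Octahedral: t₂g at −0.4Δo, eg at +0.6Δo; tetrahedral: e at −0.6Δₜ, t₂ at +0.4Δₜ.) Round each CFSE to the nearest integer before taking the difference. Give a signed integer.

Octahedral high-spin t₂g⁶ eg²: CFSE = -1.2 × 12520 = -15024 cm⁻¹.
In a tetrahedral site the filling is e⁴ t₂⁴: CFSE(tet) = -0.8Δₜ = -0.8 × (4/9)(12520) = -4452 cm⁻¹.
OSPE = CFSE(oct) − CFSE(tet) = -15024 − (-4452) = -10572 cm⁻¹.

-10572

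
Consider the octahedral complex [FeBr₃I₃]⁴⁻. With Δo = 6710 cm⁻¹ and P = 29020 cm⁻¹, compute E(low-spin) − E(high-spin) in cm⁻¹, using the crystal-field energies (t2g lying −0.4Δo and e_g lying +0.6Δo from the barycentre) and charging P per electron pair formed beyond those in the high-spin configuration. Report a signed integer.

Ligand charges: 3×(-1) from Br⁻ and 3×(-1) from I⁻ sum to -6; with overall charge -4, Fe is +2.
Fe sits in group 8; removing 2 electrons leaves Fe²⁺ with 8 − 2 = 6 d electrons.
High-spin d⁶ fills as t2g^4 e_g^2 with CFSE 4(−0.4) + 2(+0.6) = -0.4Δo = -2684 cm⁻¹.
For low-spin the configuration is t2g^6 e_g^0: orbital energy -2.4 × 6710 = -16104 cm⁻¹, and 2 additional pairs relative to high-spin add 58040 cm⁻¹, giving 41936 cm⁻¹.
E(LS) − E(HS) = 41936 − (-2684) = 44620 cm⁻¹.

44620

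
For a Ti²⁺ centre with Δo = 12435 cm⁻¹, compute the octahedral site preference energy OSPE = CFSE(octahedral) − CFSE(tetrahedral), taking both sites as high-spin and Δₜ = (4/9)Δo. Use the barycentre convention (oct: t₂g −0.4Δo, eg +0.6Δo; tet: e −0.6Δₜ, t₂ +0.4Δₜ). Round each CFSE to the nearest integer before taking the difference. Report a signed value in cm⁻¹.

Group 4 minus oxidation state +2 gives a d² configuration for Ti²⁺.
In an octahedral site d² (HS) is t₂g² eg⁰, giving CFSE(oct) = -0.8Δo = -9948 cm⁻¹.
In a tetrahedral site the filling is e² t₂⁰: CFSE(tet) = -1.2Δₜ = -1.2 × (4/9)(12435) = -6632 cm⁻¹.
OSPE = -9948 − (-6632) = -3316 cm⁻¹.

-3316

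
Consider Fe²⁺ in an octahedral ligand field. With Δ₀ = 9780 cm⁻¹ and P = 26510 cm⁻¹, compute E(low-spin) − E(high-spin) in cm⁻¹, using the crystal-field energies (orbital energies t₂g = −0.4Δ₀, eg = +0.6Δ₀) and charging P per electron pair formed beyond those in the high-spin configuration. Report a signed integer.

Fe is in group 8, so Fe²⁺ is d⁶ (8 − 2 = 6).
In the high-spin limit (t₂g⁴ eg²) the orbital term is -0.4Δ₀ = -3912 cm⁻¹, with no excess pairing.
Low-spin: t₂g⁶ eg⁰, orbital CFSE = -2.4Δ₀ = -23472 cm⁻¹; plus 2 excess pairs × P = +53020 cm⁻¹; total 29548 cm⁻¹.
Thus E(LS) − E(HS) = 33460 cm⁻¹.

33460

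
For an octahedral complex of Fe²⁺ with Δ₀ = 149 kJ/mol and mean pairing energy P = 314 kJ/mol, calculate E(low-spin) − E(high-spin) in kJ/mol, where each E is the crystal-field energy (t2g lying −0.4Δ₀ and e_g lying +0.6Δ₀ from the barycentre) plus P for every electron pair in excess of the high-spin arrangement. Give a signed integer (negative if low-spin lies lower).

330

Fe²⁺: group 8, so d-count = 8 − 2 = 6.
High-spin: t2g^4 e_g^2, CFSE = -0.4Δ₀ = -60 kJ/mol.
Low-spin t2g^6 e_g^0 gives -2.4Δ₀ = -358 kJ/mol, but forming 2 extra pairs costs 2P = 628 kJ/mol, so E(LS) = -358 + 628 = 270 kJ/mol.
E(LS) − E(HS) = 270 − (-60) = 330 kJ/mol.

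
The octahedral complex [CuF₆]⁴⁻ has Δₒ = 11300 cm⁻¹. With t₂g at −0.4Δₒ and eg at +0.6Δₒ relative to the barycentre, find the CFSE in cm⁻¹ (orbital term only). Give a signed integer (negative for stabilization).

-6780

Each F⁻ contributes -1; 6 × (-1) = -6. With overall charge -4, Cu is in the +2 oxidation state.
Cu is in group 11, so Cu²⁺ is d⁹ (11 − 2 = 9).
Configuration: t₂g⁶ eg³.
Orbital CFSE = 6(-0.4) + 3(0.6) = -0.6Δₒ = -0.6 × 11300 = -6780 cm⁻¹.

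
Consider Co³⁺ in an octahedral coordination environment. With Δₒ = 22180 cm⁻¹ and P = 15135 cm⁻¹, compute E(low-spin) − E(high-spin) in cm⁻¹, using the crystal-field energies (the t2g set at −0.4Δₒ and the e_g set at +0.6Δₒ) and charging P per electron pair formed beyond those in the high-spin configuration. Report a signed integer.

Group 9 minus oxidation state +3 gives a d⁶ configuration for Co³⁺.
High-spin d⁶ fills as t2g^4 e_g^2 with CFSE 4(−0.4) + 2(+0.6) = -0.4Δₒ = -8872 cm⁻¹.
Low-spin t2g^6 e_g^0 gives -2.4Δₒ = -53232 cm⁻¹, but forming 2 extra pairs costs 2P = 30270 cm⁻¹, so E(LS) = -53232 + 30270 = -22962 cm⁻¹.
E(LS) − E(HS) = -22962 − (-8872) = -14090 cm⁻¹.

-14090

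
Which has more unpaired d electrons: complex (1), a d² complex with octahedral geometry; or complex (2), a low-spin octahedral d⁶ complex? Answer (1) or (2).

(1)

(1): t2g^2 e_g^0 → 2 unpaired.
(2): t₂g⁶ eg⁰ → 0 unpaired.
So (1) has more unpaired electrons.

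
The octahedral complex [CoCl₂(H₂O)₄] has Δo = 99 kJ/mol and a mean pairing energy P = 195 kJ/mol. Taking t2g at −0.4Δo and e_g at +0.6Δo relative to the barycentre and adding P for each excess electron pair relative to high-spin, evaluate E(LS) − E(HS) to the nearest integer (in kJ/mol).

96

Ligand charges: 2×(-1) from Cl⁻ and 4×(+0) from H₂O sum to -2; with overall charge +0, Co is +2.
Group 9 minus oxidation state +2 gives a d⁷ configuration for Co²⁺.
In the high-spin limit (t2g^5 e_g^2) the orbital term is -0.8Δo = -79 kJ/mol, with no excess pairing.
Low-spin: t2g^6 e_g^1, orbital CFSE = -1.8Δo = -178 kJ/mol; plus 1 excess pair × P = +195 kJ/mol; total 17 kJ/mol.
E(LS) − E(HS) = 17 − (-79) = 96 kJ/mol.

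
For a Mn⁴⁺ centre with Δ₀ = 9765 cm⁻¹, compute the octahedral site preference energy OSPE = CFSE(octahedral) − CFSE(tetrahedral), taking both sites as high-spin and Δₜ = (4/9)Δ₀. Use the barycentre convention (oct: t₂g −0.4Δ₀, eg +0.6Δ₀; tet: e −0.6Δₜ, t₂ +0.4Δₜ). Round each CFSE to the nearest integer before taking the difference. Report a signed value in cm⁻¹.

-8246

Mn⁴⁺: group 7, so d-count = 7 − 4 = 3.
Octahedral (high-spin): t₂g³ eg⁰, CFSE = 3(−0.4) + 0(+0.6) = -1.2Δ₀ = -1.2 × 9765 = -11718 cm⁻¹.
Tetrahedral e² t₂¹ gives -0.8Δₜ = -0.8 × (4/9) × 9765 = -3472 cm⁻¹.
OSPE = CFSE(oct) − CFSE(tet) = -11718 − (-3472) = -8246 cm⁻¹.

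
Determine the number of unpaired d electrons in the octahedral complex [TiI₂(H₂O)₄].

2

Ligand charges: 2×(-1) from I⁻ and 4×(+0) from H₂O sum to -2; with overall charge +0, Ti is +2.
Group 4 minus oxidation state +2 gives a d² configuration for Ti²⁺.
Configuration: t2g^2 e_g^0, giving 2 unpaired electrons.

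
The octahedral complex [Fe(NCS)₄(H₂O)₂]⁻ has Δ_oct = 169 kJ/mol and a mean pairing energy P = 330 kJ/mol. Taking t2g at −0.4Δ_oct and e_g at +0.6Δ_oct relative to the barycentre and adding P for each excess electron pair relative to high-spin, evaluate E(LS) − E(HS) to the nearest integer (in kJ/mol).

322

Ligand charges: 4×(-1) from NCS⁻ and 2×(+0) from H₂O sum to -4; with overall charge -1, Fe is +3.
Fe is in group 8, so Fe³⁺ is d⁵ (8 − 3 = 5).
High-spin: t2g^3 e_g^2, CFSE = 0.0Δ_oct = 0 kJ/mol.
For low-spin the configuration is t2g^5 e_g^0: orbital energy -2.0 × 169 = -338 kJ/mol, and 2 additional pairs relative to high-spin add 660 kJ/mol, giving 322 kJ/mol.
Thus E(LS) − E(HS) = 322 kJ/mol.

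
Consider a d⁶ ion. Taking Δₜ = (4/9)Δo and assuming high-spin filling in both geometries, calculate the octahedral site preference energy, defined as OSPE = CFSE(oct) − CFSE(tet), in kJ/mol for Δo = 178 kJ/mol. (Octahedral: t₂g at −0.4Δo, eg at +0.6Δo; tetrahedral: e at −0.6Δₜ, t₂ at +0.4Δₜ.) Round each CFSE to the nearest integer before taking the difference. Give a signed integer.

Octahedral (high-spin): t₂g⁴ eg², CFSE = 4(−0.4) + 2(+0.6) = -0.4Δo = -0.4 × 178 = -71 kJ/mol.
Tetrahedral e³ t₂³ gives -0.6Δₜ = -0.6 × (4/9) × 178 = -47 kJ/mol.
Subtracting, OSPE = -71 − (-47) = -24 kJ/mol.

-24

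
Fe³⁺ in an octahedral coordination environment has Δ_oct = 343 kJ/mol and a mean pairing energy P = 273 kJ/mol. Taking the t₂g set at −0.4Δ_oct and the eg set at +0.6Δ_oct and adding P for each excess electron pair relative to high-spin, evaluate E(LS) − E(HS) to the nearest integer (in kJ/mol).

-140

Fe³⁺: group 8, so d-count = 8 − 3 = 5.
High-spin: t₂g³ eg², CFSE = 0.0Δ_oct = 0 kJ/mol.
Low-spin: t₂g⁵ eg⁰, orbital CFSE = -2.0Δ_oct = -686 kJ/mol; plus 2 excess pairs × P = +546 kJ/mol; total -140 kJ/mol.
The difference is -140 − (0) = -140 kJ/mol, so low-spin lies lower.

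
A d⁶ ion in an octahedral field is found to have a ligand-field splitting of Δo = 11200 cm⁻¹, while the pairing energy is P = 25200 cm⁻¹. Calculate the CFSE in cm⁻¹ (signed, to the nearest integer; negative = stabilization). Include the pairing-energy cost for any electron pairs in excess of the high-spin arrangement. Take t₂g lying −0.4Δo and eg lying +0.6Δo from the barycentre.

-4480

Δo < P, so pairing is avoided: the ground state is high-spin.
That gives t₂g⁴ eg².
Orbital CFSE = -0.4Δo = -0.4 × 11200 = -4480 cm⁻¹.
High-spin has no excess pairs, so no pairing correction applies.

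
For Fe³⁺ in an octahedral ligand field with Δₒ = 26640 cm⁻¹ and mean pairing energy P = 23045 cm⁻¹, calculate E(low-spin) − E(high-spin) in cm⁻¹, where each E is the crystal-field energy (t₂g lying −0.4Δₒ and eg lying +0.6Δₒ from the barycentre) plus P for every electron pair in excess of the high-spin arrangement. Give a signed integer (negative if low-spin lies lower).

-7190

Fe is in group 8, so Fe³⁺ is d⁵ (8 − 3 = 5).
High-spin: t₂g³ eg², CFSE = 0.0Δₒ = 0 cm⁻¹.
Low-spin: t₂g⁵ eg⁰, orbital CFSE = -2.0Δₒ = -53280 cm⁻¹; plus 2 excess pairs × P = +46090 cm⁻¹; total -7190 cm⁻¹.
E(LS) − E(HS) = -7190 − (0) = -7190 cm⁻¹.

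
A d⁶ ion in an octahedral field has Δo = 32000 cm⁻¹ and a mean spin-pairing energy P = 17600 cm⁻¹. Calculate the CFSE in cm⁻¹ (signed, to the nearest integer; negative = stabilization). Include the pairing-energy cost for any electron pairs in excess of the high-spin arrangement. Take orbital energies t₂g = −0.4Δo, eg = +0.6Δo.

Δo > P, so pairing is preferred: the ground state is low-spin.
Configuration: t₂g⁶ eg⁰.
Orbital CFSE = -2.4Δo = -2.4 × 32000 = -76800 cm⁻¹.
Excess pairs vs high-spin: 3 − 1 = 2; pairing cost = +35200 cm⁻¹.
Net CFSE = -76800 + 35200 = -41600 cm⁻¹.

-41600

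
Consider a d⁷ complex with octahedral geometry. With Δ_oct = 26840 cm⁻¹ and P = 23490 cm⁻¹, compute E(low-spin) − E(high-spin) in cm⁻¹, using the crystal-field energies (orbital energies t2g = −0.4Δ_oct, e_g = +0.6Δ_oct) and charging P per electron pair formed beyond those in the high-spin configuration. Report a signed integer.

-3350

In the high-spin limit (t2g^5 e_g^2) the orbital term is -0.8Δ_oct = -21472 cm⁻¹, with no excess pairing.
Low-spin t2g^6 e_g^1 gives -1.8Δ_oct = -48312 cm⁻¹, but forming 1 extra pair costs 1P = 23490 cm⁻¹, so E(LS) = -48312 + 23490 = -24822 cm⁻¹.
The difference is -24822 − (-21472) = -3350 cm⁻¹, so low-spin lies lower.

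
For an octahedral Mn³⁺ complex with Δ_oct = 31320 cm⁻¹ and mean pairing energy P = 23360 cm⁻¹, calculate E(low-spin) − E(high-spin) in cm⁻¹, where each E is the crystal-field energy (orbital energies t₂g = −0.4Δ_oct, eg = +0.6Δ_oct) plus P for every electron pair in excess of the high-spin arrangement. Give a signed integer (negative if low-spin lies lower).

Mn³⁺: group 7, so d-count = 7 − 3 = 4.
High-spin: t₂g³ eg¹, CFSE = -0.6Δ_oct = -18792 cm⁻¹.
Low-spin: t₂g⁴ eg⁰, orbital CFSE = -1.6Δ_oct = -50112 cm⁻¹; plus 1 excess pair × P = +23360 cm⁻¹; total -26752 cm⁻¹.
E(LS) − E(HS) = -26752 − (-18792) = -7960 cm⁻¹.

-7960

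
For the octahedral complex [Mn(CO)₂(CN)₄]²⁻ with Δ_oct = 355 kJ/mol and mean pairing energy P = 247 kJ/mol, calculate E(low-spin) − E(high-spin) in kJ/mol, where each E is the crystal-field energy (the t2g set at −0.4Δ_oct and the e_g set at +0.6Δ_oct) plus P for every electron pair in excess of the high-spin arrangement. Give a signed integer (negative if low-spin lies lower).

Ligand charges: 2×(+0) from CO and 4×(-1) from CN⁻ sum to -4; with overall charge -2, Mn is +2.
Group 7 minus oxidation state +2 gives a d⁵ configuration for Mn²⁺.
High-spin d⁵ fills as t2g^3 e_g^2 with CFSE 3(−0.4) + 2(+0.6) = 0.0Δ_oct = 0 kJ/mol.
Low-spin: t2g^5 e_g^0, orbital CFSE = -2.0Δ_oct = -710 kJ/mol; plus 2 excess pairs × P = +494 kJ/mol; total -216 kJ/mol.
The difference is -216 − (0) = -216 kJ/mol, so low-spin lies lower.

-216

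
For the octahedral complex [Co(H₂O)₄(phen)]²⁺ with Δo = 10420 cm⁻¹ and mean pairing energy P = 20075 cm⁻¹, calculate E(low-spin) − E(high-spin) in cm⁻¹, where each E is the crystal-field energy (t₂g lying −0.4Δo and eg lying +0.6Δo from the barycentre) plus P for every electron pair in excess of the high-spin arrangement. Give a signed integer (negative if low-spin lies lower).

Ligand charges: 4×(+0) from H₂O and 1×(+0) from phen sum to +0; with overall charge +2, Co is +2.
Group 9 minus oxidation state +2 gives a d⁷ configuration for Co²⁺.
In the high-spin limit (t₂g⁵ eg²) the orbital term is -0.8Δo = -8336 cm⁻¹, with no excess pairing.
Low-spin: t₂g⁶ eg¹, orbital CFSE = -1.8Δo = -18756 cm⁻¹; plus 1 excess pair × P = +20075 cm⁻¹; total 1319 cm⁻¹.
The difference is 1319 − (-8336) = 9655 cm⁻¹, so high-spin lies lower.

9655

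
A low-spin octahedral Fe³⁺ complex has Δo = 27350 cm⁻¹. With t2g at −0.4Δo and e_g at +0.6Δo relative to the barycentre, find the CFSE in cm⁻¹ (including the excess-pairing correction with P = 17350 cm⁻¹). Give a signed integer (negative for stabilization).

Group 8 minus oxidation state +3 gives a d⁵ configuration for Fe³⁺.
Configuration: t2g^5 e_g^0.
CFSE(orbital) = 5×(-0.4Δo) + 0×(0.6Δo) = -2.0Δo; with Δo = 27350 cm⁻¹ that is -54700 cm⁻¹.
Pairing penalty: 2 pairs vs 0 in the high-spin reference → 2 extra × P = 34700 cm⁻¹.
Net CFSE = -54700 + 34700 = -20000 cm⁻¹.

-20000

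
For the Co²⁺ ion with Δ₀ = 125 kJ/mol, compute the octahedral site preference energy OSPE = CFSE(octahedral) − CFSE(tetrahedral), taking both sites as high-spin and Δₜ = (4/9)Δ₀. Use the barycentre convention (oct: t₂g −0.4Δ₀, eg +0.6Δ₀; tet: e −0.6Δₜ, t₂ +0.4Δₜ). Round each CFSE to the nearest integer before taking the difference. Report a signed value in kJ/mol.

Co sits in group 9; removing 2 electrons leaves Co²⁺ with 9 − 2 = 7 d electrons.
Octahedral (high-spin): t₂g⁵ eg², CFSE = 5(−0.4) + 2(+0.6) = -0.8Δ₀ = -0.8 × 125 = -100 kJ/mol.
In a tetrahedral site the filling is e⁴ t₂³: CFSE(tet) = -1.2Δₜ = -1.2 × (4/9)(125) = -67 kJ/mol.
OSPE = CFSE(oct) − CFSE(tet) = -100 − (-67) = -33 kJ/mol.

-33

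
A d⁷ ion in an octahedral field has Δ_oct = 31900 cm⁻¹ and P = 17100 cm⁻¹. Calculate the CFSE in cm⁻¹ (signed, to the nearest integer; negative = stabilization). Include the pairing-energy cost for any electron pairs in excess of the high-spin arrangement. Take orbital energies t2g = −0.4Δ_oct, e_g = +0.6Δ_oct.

Δ_oct > P, so pairing is preferred: the ground state is low-spin.
Filling d⁷ accordingly: t2g^6 e_g^1.
Orbital CFSE = -1.8Δ_oct = -1.8 × 31900 = -57420 cm⁻¹.
Excess pairs vs high-spin: 3 − 2 = 1; pairing cost = +17100 cm⁻¹.
Net CFSE = -57420 + 17100 = -40320 cm⁻¹.

-40320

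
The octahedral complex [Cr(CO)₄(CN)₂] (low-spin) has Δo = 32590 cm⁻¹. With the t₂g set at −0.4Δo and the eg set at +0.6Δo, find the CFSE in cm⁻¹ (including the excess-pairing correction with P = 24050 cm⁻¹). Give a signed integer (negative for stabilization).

-28094

Ligand charges: 4×(+0) from CO and 2×(-1) from CN⁻ sum to -2; with overall charge +0, Cr is +2.
Cr²⁺: group 6, so d-count = 6 − 2 = 4.
The d⁴ electrons fill as t₂g⁴ eg⁰.
The orbital stabilization is -1.6Δo = -1.6 × 32590 = -52144 cm⁻¹.
High-spin d⁴ would be t₂g³ eg¹ with 0 pairs; low-spin has 1, so 1 excess pair costs +1P = +24050 cm⁻¹.
Combining: -52144 + 24050 = -28094 cm⁻¹.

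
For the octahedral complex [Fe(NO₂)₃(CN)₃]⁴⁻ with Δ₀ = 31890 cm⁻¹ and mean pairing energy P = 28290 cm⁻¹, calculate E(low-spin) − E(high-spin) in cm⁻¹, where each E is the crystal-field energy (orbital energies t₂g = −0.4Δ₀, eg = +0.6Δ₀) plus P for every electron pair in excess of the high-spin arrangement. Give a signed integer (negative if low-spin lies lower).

Ligand charges: 3×(-1) from NO₂⁻ and 3×(-1) from CN⁻ sum to -6; with overall charge -4, Fe is +2.
Fe²⁺: group 8, so d-count = 8 − 2 = 6.
High-spin d⁶ fills as t₂g⁴ eg² with CFSE 4(−0.4) + 2(+0.6) = -0.4Δ₀ = -12756 cm⁻¹.
Low-spin t₂g⁶ eg⁰ gives -2.4Δ₀ = -76536 cm⁻¹, but forming 2 extra pairs costs 2P = 56580 cm⁻¹, so E(LS) = -76536 + 56580 = -19956 cm⁻¹.
Thus E(LS) − E(HS) = -7200 cm⁻¹.

-7200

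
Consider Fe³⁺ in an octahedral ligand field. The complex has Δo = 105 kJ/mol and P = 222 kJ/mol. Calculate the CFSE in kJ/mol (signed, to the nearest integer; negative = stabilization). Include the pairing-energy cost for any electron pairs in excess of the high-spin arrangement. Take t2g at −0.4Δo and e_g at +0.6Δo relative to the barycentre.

0

Fe³⁺: group 8, so d-count = 8 − 3 = 5.
Δo < P, so pairing is avoided: the ground state is high-spin.
That gives t2g^3 e_g^2.
Orbital CFSE = 0.0Δo = 0.0 × 105 = 0 kJ/mol.
High-spin has no excess pairs, so no pairing correction applies.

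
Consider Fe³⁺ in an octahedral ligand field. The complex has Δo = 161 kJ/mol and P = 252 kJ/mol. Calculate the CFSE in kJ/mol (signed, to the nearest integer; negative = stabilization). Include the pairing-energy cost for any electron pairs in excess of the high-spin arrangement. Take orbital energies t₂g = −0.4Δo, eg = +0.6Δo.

0

Fe sits in group 8; removing 3 electrons leaves Fe³⁺ with 8 − 3 = 5 d electrons.
With Δo < P the complex is high-spin.
Configuration: t₂g³ eg².
Orbital CFSE = 0.0Δo = 0.0 × 161 = 0 kJ/mol.
High-spin has no excess pairs, so no pairing correction applies.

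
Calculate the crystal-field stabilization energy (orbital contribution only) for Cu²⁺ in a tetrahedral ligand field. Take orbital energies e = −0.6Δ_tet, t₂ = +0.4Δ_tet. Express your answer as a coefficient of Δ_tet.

Cu is in group 11, so Cu²⁺ is d⁹ (11 − 2 = 9).
With tetrahedral geometry the complex is necessarily high-spin.
Configuration: e⁴ t₂⁵.
CFSE = 4(-0.6Δ_tet) + 5(0.4Δ_tet) = -2.4Δ_tet + 2.0Δ_tet = -0.4Δ_tet.

-0.4 Δ_tet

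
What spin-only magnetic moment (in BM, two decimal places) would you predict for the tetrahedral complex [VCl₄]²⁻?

Each Cl⁻ contributes -1; 4 × (-1) = -4. With overall charge -2, V is in the +2 oxidation state.
V is in group 5, so V²⁺ is d³ (5 − 2 = 3).
Tetrahedral splitting is small, so the complex is high-spin.
Configuration: e² t₂¹ → 3 unpaired electrons.
μ(spin-only) = √[3(3+2)] = √15 ≈ 3.87 BM.

3.87 BM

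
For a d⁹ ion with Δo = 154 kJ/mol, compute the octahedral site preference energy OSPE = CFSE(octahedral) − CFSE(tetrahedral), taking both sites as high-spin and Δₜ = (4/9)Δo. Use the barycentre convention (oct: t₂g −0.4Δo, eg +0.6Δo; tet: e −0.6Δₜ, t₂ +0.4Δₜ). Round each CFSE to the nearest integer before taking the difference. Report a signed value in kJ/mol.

Octahedral (high-spin): t₂g⁶ eg³, CFSE = 6(−0.4) + 3(+0.6) = -0.6Δo = -0.6 × 154 = -92 kJ/mol.
In a tetrahedral site the filling is e⁴ t₂⁵: CFSE(tet) = -0.4Δₜ = -0.4 × (4/9)(154) = -27 kJ/mol.
OSPE = -92 − (-27) = -65 kJ/mol.

-65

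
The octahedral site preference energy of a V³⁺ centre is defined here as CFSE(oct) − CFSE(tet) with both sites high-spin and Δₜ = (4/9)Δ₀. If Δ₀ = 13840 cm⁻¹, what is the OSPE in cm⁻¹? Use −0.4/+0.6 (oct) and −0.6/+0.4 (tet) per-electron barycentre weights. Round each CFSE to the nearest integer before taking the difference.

-3691

Group 5 minus oxidation state +3 gives a d² configuration for V³⁺.
Octahedral (high-spin): t2g^2 e_g^0, CFSE = 2(−0.4) + 0(+0.6) = -0.8Δ₀ = -0.8 × 13840 = -11072 cm⁻¹.
Tetrahedral e^2 t2^0 gives -1.2Δₜ = -1.2 × (4/9) × 13840 = -7381 cm⁻¹.
OSPE = -11072 − (-7381) = -3691 cm⁻¹.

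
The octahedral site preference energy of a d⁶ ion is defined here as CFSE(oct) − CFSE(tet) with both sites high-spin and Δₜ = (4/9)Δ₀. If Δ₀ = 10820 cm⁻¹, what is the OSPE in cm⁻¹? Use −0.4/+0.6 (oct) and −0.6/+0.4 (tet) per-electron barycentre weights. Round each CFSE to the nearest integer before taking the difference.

-1443

Octahedral (high-spin): t2g^4 e_g^2, CFSE = 4(−0.4) + 2(+0.6) = -0.4Δ₀ = -0.4 × 10820 = -4328 cm⁻¹.
In a tetrahedral site the filling is e^3 t2^3: CFSE(tet) = -0.6Δₜ = -0.6 × (4/9)(10820) = -2885 cm⁻¹.
OSPE = -4328 − (-2885) = -1443 cm⁻¹.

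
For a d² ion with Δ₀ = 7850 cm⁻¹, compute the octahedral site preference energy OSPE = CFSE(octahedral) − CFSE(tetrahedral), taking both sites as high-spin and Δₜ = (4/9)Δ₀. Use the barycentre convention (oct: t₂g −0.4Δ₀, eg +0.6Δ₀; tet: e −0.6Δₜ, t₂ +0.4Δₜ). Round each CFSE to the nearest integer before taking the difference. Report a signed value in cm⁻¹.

In an octahedral site d² (HS) is t₂g² eg⁰, giving CFSE(oct) = -0.8Δ₀ = -6280 cm⁻¹.
Tetrahedral e² t₂⁰ gives -1.2Δₜ = -1.2 × (4/9) × 7850 = -4187 cm⁻¹.
Subtracting, OSPE = -6280 − (-4187) = -2093 cm⁻¹.

-2093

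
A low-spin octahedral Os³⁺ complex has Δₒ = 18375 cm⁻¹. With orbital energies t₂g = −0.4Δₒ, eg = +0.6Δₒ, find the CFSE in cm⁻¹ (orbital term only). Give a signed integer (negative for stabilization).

-36750

Os³⁺: group 8, so d-count = 8 − 3 = 5.
Electron filling gives t₂g⁵ eg⁰.
The orbital stabilization is -2.0Δₒ = -2.0 × 18375 = -36750 cm⁻¹.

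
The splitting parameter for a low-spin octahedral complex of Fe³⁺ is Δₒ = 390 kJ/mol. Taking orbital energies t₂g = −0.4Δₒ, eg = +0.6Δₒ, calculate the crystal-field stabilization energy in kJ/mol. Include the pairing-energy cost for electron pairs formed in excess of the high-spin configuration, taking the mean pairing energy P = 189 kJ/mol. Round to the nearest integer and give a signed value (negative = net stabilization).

-402

Fe sits in group 8; removing 3 electrons leaves Fe³⁺ with 8 − 3 = 5 d electrons.
Configuration: t₂g⁵ eg⁰.
Orbital CFSE = 5(-0.4) + 0(0.6) = -2.0Δₒ = -2.0 × 390 = -780 kJ/mol.
Pairing penalty: 2 pairs vs 0 in the high-spin reference → 2 extra × P = 378 kJ/mol.
Combining: -780 + 378 = -402 kJ/mol.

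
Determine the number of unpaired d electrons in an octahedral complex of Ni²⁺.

Ni sits in group 10; removing 2 electrons leaves Ni²⁺ with 10 − 2 = 8 d electrons.
Configuration: t2g^6 e_g^2, giving 2 unpaired electrons.

2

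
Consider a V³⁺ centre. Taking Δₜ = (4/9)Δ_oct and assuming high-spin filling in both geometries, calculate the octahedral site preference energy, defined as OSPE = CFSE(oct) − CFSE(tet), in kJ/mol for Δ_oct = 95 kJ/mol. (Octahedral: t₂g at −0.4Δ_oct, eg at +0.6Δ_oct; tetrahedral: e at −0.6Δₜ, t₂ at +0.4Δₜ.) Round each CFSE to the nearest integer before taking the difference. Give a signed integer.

-25

V is in group 5, so V³⁺ is d² (5 − 3 = 2).
In an octahedral site d² (HS) is t2g^2 e_g^0, giving CFSE(oct) = -0.8Δ_oct = -76 kJ/mol.
Tetrahedral e^2 t2^0 gives -1.2Δₜ = -1.2 × (4/9) × 95 = -51 kJ/mol.
OSPE = -76 − (-51) = -25 kJ/mol.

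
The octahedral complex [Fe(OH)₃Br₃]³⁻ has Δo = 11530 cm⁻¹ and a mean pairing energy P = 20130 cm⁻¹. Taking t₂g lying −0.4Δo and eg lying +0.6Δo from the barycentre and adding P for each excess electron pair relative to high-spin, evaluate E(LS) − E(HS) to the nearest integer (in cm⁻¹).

Ligand charges: 3×(-1) from OH⁻ and 3×(-1) from Br⁻ sum to -6; with overall charge -3, Fe is +3.
Fe is in group 8, so Fe³⁺ is d⁵ (8 − 3 = 5).
High-spin: t₂g³ eg², CFSE = 0.0Δo = 0 cm⁻¹.
For low-spin the configuration is t₂g⁵ eg⁰: orbital energy -2.0 × 11530 = -23060 cm⁻¹, and 2 additional pairs relative to high-spin add 40260 cm⁻¹, giving 17200 cm⁻¹.
The difference is 17200 − (0) = 17200 cm⁻¹, so high-spin lies lower.

17200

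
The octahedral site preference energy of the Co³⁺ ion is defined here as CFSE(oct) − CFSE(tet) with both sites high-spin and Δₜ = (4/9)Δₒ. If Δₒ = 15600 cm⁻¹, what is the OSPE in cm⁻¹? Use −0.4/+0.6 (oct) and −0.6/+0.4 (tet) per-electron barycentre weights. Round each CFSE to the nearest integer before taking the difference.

-2080

Group 9 minus oxidation state +3 gives a d⁶ configuration for Co³⁺.
Octahedral (high-spin): t2g^4 e_g^2, CFSE = 4(−0.4) + 2(+0.6) = -0.4Δₒ = -0.4 × 15600 = -6240 cm⁻¹.
Tetrahedral e^3 t2^3 gives -0.6Δₜ = -0.6 × (4/9) × 15600 = -4160 cm⁻¹.
Subtracting, OSPE = -6240 − (-4160) = -2080 cm⁻¹.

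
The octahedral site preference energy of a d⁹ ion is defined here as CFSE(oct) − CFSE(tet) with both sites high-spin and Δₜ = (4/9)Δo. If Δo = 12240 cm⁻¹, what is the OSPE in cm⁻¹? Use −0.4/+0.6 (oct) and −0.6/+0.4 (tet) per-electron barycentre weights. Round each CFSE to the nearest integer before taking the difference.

Octahedral (high-spin): t₂g⁶ eg³, CFSE = 6(−0.4) + 3(+0.6) = -0.6Δo = -0.6 × 12240 = -7344 cm⁻¹.
Tetrahedral: e⁴ t₂⁵, CFSE = 4(−0.6) + 5(+0.4) = -0.4Δₜ = -0.4 × (4/9) × 12240 = -2176 cm⁻¹.
Subtracting, OSPE = -7344 − (-2176) = -5168 cm⁻¹.

-5168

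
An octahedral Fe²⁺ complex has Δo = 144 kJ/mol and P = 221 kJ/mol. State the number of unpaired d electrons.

Fe is in group 8, so Fe²⁺ is d⁶ (8 − 2 = 6).
Since Δo = 144 kJ/mol < P = 221 kJ/mol, the complex adopts the high-spin configuration.
Configuration: t2g^4 e_g^2.
Unpaired electrons: 4.

4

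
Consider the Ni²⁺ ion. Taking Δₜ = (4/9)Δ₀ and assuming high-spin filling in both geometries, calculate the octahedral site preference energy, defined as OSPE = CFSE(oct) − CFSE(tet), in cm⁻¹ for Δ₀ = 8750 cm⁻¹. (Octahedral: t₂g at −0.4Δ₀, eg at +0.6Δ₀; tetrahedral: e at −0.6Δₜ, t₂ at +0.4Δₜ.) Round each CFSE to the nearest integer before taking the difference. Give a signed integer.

-7389

Ni²⁺: group 10, so d-count = 10 − 2 = 8.
Octahedral high-spin t₂g⁶ eg²: CFSE = -1.2 × 8750 = -10500 cm⁻¹.
Tetrahedral: e⁴ t₂⁴, CFSE = 4(−0.6) + 4(+0.4) = -0.8Δₜ = -0.8 × (4/9) × 8750 = -3111 cm⁻¹.
Subtracting, OSPE = -10500 − (-3111) = -7389 cm⁻¹.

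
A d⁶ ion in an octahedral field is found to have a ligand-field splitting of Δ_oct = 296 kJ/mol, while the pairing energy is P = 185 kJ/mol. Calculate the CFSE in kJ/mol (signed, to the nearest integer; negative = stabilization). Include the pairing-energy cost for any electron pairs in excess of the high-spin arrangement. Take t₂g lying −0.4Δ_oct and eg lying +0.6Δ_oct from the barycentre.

-340

Δ_oct > P, so pairing is preferred: the ground state is low-spin.
Filling d⁶ accordingly: t₂g⁶ eg⁰.
Orbital CFSE = -2.4Δ_oct = -2.4 × 296 = -710 kJ/mol.
Excess pairs vs high-spin: 3 − 1 = 2; pairing cost = +370 kJ/mol.
Net CFSE = -710 + 370 = -340 kJ/mol.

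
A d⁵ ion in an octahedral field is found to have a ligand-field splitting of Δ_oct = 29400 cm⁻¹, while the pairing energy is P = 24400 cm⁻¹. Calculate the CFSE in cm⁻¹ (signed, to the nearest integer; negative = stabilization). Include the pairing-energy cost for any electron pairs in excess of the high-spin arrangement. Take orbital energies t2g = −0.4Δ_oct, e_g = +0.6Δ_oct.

-10000

Here Δ_oct > P (29400 > 24400), so the low-spin state is favoured.
Configuration: t2g^5 e_g^0.
Orbital CFSE = -2.0Δ_oct = -2.0 × 29400 = -58800 cm⁻¹.
Excess pairs vs high-spin: 2 − 0 = 2; pairing cost = +48800 cm⁻¹.
Net CFSE = -58800 + 48800 = -10000 cm⁻¹.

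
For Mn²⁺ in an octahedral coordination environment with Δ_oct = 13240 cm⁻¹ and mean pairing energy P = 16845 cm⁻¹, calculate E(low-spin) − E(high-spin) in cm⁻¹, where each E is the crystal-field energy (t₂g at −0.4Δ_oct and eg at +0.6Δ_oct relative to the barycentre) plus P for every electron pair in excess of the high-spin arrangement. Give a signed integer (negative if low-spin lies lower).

Mn²⁺: group 7, so d-count = 7 − 2 = 5.
In the high-spin limit (t₂g³ eg²) the orbital term is 0.0Δ_oct = 0 cm⁻¹, with no excess pairing.
Low-spin t₂g⁵ eg⁰ gives -2.0Δ_oct = -26480 cm⁻¹, but forming 2 extra pairs costs 2P = 33690 cm⁻¹, so E(LS) = -26480 + 33690 = 7210 cm⁻¹.
E(LS) − E(HS) = 7210 − (0) = 7210 cm⁻¹.

7210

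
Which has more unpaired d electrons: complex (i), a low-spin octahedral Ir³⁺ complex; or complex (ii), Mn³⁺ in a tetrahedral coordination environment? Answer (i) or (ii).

(i): Ir is in group 9, so Ir³⁺ is d⁶ (9 − 3 = 6); t2g^6 e_g^0 → 0 unpaired.
(ii): Mn sits in group 7; removing 3 electrons leaves Mn³⁺ with 7 − 3 = 4 d electrons; Tetrahedral fields are weak (Δₜ ≈ 4/9 Δₒ), so electrons fill high-spin; e² t₂² → 4 unpaired.
So (ii) has more unpaired electrons.

(ii)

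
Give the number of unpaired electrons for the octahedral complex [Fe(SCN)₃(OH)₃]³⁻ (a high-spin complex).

Ligand charges: 3×(-1) from SCN⁻ and 3×(-1) from OH⁻ sum to -6; with overall charge -3, Fe is +3.
Fe is in group 8, so Fe³⁺ is d⁵ (8 − 3 = 5).
Configuration: t2g^3 e_g^2, giving 5 unpaired electrons.

5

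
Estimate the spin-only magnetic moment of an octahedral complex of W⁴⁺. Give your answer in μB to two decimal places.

W is in group 6, so W⁴⁺ is d² (6 − 4 = 2).
For octahedral d² the high- and low-spin configurations coincide.
Configuration: t₂g² eg⁰ → 2 unpaired electrons.
μ(spin-only) = √[2(2+2)] = √8 ≈ 2.83 μB.

2.83 μB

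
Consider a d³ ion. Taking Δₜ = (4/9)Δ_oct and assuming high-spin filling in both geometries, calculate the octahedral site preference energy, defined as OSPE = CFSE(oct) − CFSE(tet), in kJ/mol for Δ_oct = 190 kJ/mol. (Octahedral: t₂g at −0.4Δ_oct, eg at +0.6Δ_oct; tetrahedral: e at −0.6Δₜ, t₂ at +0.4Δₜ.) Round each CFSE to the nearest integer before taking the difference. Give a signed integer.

Octahedral high-spin t₂g³ eg⁰: CFSE = -1.2 × 190 = -228 kJ/mol.
In a tetrahedral site the filling is e² t₂¹: CFSE(tet) = -0.8Δₜ = -0.8 × (4/9)(190) = -68 kJ/mol.
OSPE = CFSE(oct) − CFSE(tet) = -228 − (-68) = -160 kJ/mol.

-160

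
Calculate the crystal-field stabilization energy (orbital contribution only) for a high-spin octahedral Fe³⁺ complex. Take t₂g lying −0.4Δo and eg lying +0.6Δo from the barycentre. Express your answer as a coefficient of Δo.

0.0 Δo

Fe³⁺: group 8, so d-count = 8 − 3 = 5.
Configuration: t₂g³ eg².
CFSE = 3(-0.4Δo) + 2(0.6Δo) = -1.2Δo + 1.2Δo = 0.0Δo.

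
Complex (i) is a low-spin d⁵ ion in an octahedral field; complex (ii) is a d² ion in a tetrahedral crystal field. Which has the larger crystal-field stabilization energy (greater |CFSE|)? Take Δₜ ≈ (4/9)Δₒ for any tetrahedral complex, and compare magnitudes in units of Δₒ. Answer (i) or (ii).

(i): t2g^5 e_g^0, CFSE = -2.0Δₒ.
(ii): Tetrahedral splitting is small, so the complex is high-spin; e² t₂⁰, CFSE = -1.2Δₜ ≈ -0.53Δₒ.
So (i) has the larger |CFSE|.

(i)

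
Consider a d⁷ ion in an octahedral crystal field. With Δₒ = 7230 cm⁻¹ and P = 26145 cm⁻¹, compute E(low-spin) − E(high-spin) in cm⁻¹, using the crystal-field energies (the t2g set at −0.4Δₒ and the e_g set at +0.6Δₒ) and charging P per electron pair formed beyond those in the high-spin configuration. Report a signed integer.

High-spin d⁷ fills as t2g^5 e_g^2 with CFSE 5(−0.4) + 2(+0.6) = -0.8Δₒ = -5784 cm⁻¹.
For low-spin the configuration is t2g^6 e_g^1: orbital energy -1.8 × 7230 = -13014 cm⁻¹, and 1 additional pair relative to high-spin adds 26145 cm⁻¹, giving 13131 cm⁻¹.
Thus E(LS) − E(HS) = 18915 cm⁻¹.

18915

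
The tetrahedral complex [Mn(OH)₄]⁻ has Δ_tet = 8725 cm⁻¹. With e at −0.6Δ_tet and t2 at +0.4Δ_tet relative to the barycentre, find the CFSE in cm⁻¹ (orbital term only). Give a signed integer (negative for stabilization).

-3490

Each OH⁻ contributes -1; 4 × (-1) = -4. With overall charge -1, Mn is in the +3 oxidation state.
Mn is in group 7, so Mn³⁺ is d⁴ (7 − 3 = 4).
Tetrahedral splitting is small, so the complex is high-spin.
Configuration: e^2 t2^2.
Orbital CFSE = 2(-0.6) + 2(0.4) = -0.4Δ_tet = -0.4 × 8725 = -3490 cm⁻¹.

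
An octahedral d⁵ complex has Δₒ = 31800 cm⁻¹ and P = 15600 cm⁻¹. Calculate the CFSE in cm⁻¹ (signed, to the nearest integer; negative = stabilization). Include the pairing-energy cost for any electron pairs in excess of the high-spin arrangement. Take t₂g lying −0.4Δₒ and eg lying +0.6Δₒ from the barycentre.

-32400

Δₒ > P, so pairing is preferred: the ground state is low-spin.
Filling d⁵ accordingly: t₂g⁵ eg⁰.
Orbital CFSE = -2.0Δₒ = -2.0 × 31800 = -63600 cm⁻¹.
Excess pairs vs high-spin: 2 − 0 = 2; pairing cost = +31200 cm⁻¹.
Net CFSE = -63600 + 31200 = -32400 cm⁻¹.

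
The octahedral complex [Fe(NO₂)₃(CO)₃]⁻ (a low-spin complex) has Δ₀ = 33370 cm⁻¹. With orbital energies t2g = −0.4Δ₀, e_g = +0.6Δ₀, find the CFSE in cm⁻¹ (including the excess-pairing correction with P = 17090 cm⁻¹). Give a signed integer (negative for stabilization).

-45908

Ligand charges: 3×(-1) from NO₂⁻ and 3×(+0) from CO sum to -3; with overall charge -1, Fe is +2.
Fe sits in group 8; removing 2 electrons leaves Fe²⁺ with 8 − 2 = 6 d electrons.
The d⁶ electrons fill as t2g^6 e_g^0.
Orbital CFSE = 6(-0.4) + 0(0.6) = -2.4Δ₀ = -2.4 × 33370 = -80088 cm⁻¹.
High-spin d⁶ would be t2g^4 e_g^2 with 1 pair; low-spin has 3, so 2 excess pairs cost +2P = +34180 cm⁻¹.
Combining: -80088 + 34180 = -45908 cm⁻¹.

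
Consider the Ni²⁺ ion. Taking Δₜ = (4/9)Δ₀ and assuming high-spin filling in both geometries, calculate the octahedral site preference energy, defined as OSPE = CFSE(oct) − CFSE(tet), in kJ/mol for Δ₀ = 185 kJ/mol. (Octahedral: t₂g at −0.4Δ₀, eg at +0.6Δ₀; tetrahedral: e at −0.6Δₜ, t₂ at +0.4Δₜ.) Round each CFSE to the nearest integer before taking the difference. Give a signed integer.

Ni sits in group 10; removing 2 electrons leaves Ni²⁺ with 10 − 2 = 8 d electrons.
Octahedral high-spin t2g^6 e_g^2: CFSE = -1.2 × 185 = -222 kJ/mol.
Tetrahedral: e^4 t2^4, CFSE = 4(−0.6) + 4(+0.4) = -0.8Δₜ = -0.8 × (4/9) × 185 = -66 kJ/mol.
Subtracting, OSPE = -222 − (-66) = -156 kJ/mol.

-156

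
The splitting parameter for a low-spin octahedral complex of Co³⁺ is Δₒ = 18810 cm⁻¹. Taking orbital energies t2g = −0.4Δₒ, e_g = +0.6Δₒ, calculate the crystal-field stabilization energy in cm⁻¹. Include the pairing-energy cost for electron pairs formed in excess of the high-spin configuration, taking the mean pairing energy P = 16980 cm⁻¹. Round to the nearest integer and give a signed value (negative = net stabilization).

-11184

Co³⁺: group 9, so d-count = 9 − 3 = 6.
The d⁶ electrons fill as t2g^6 e_g^0.
CFSE(orbital) = 6×(-0.4Δₒ) + 0×(0.6Δₒ) = -2.4Δₒ; with Δₒ = 18810 cm⁻¹ that is -45144 cm⁻¹.
Pairing penalty: 3 pairs vs 1 in the high-spin reference → 2 extra × P = 33960 cm⁻¹.
Net CFSE = -45144 + 33960 = -11184 cm⁻¹.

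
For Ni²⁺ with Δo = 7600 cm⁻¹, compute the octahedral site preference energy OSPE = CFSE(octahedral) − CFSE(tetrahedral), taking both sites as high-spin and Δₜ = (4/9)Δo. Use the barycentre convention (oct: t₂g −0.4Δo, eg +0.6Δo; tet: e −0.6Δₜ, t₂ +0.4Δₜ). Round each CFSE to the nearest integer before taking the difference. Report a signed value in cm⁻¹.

-6418

Group 10 minus oxidation state +2 gives a d⁸ configuration for Ni²⁺.
In an octahedral site d⁸ (HS) is t₂g⁶ eg², giving CFSE(oct) = -1.2Δo = -9120 cm⁻¹.
In a tetrahedral site the filling is e⁴ t₂⁴: CFSE(tet) = -0.8Δₜ = -0.8 × (4/9)(7600) = -2702 cm⁻¹.
OSPE = -9120 − (-2702) = -6418 cm⁻¹.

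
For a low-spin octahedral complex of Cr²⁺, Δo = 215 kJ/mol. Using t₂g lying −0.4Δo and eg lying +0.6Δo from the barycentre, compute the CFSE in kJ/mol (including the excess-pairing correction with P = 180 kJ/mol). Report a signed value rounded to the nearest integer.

-164

Cr²⁺: group 6, so d-count = 6 − 2 = 4.
Electron filling gives t₂g⁴ eg⁰.
The orbital stabilization is -1.6Δo = -1.6 × 215 = -344 kJ/mol.
Pairing penalty: 1 pair vs 0 in the high-spin reference → 1 extra × P = 180 kJ/mol.
Overall CFSE = -344 + 180 = -164 kJ/mol.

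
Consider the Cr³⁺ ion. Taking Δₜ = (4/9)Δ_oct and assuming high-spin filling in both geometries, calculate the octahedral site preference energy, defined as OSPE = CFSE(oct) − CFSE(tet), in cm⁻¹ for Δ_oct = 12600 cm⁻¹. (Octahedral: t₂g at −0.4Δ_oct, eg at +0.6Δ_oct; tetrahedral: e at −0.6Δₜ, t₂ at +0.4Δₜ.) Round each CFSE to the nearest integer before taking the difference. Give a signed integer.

Cr is in group 6, so Cr³⁺ is d³ (6 − 3 = 3).
In an octahedral site d³ (HS) is t₂g³ eg⁰, giving CFSE(oct) = -1.2Δ_oct = -15120 cm⁻¹.
In a tetrahedral site the filling is e² t₂¹: CFSE(tet) = -0.8Δₜ = -0.8 × (4/9)(12600) = -4480 cm⁻¹.
OSPE = CFSE(oct) − CFSE(tet) = -15120 − (-4480) = -10640 cm⁻¹.

-10640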